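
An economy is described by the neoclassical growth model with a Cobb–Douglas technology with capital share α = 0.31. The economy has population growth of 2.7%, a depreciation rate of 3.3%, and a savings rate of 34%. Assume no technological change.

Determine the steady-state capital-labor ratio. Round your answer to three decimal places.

k* = 12.353

In steady state, investment equals break-even investment: s·k^α = (n + δ)·k.
Rearranging, k^(1−α) = s / (n + δ).
k^0.69 = 0.34 / (0.027 + 0.033) = 0.34 / 0.060 = 5.6667
k* = 5.6667^(1/0.69) ≈ 12.3533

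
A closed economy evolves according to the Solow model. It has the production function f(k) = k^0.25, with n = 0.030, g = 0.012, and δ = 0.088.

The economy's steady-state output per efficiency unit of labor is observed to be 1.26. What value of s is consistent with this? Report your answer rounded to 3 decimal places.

s ≈ 0.260

At the steady state, Δk = 0, so s·k^α = (n + g + δ)·k.
Since y* = [s/(n + g + δ)]^(α/(1−α)), we have s/(n + g + δ) = (y*)^((1−α)/α) = 1.26^3 = 2.0004.
Therefore s = 2.0004 × (n + g + δ) = 2.0004 × 0.130 = 0.2601.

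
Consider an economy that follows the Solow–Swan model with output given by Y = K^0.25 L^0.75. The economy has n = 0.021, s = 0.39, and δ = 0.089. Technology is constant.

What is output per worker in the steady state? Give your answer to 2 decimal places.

y* ≈ 1.52

In steady state, investment equals break-even investment: s·k^α = (n + δ)·k.
Rearranging, k^(1−α) = s / (n + δ).
k^0.75 = 0.39 / (0.021 + 0.089) = 0.39 / 0.110 = 3.5455
k* = 3.5455^(1/0.75) ≈ 5.4063
y* = (k*)^α = 5.4063^0.25 ≈ 1.5248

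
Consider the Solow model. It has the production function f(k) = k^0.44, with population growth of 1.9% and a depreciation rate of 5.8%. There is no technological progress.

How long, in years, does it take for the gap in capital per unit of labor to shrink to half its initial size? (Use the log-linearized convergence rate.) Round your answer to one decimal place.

t_½ ≈ 16.1 years

Near the steady state the convergence rate is λ = (1 − α)(n + δ).
λ = (1 − 0.44) × 0.077 = 0.56 × 0.077 = 0.04312
Half-life = ln 2 / λ = 0.6931 / 0.04312 ≈ 16.07 years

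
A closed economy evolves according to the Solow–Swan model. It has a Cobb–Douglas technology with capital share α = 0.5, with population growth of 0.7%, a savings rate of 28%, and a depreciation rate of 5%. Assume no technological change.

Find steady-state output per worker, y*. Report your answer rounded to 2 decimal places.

In steady state, investment equals break-even investment: s·k^α = (n + δ)·k.
Dividing both sides by k: k^(1−α) = s / (n + δ).
k^0.5 = 0.28 / (0.007 + 0.050) = 0.28 / 0.057 = 4.9123
k* = 4.9123^(1/0.5) ≈ 24.1307
y* = (k*)^α = 24.1307^0.5 ≈ 4.9123

y* = 4.91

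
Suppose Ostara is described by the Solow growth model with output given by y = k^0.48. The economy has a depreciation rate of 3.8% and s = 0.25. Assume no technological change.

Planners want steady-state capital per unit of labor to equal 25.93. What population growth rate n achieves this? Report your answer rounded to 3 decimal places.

In steady state, investment equals break-even investment: s·k^α = (n + δ)·k.
So s / (n + δ) = (k*)^(1−α) = 25.93^0.52 = 5.4347.
Therefore n + δ = s / 5.4347 = 0.25 / 5.4347 = 0.0460, so n = 0.0460 − 0.038 = 0.0080.

n ≈ 0.008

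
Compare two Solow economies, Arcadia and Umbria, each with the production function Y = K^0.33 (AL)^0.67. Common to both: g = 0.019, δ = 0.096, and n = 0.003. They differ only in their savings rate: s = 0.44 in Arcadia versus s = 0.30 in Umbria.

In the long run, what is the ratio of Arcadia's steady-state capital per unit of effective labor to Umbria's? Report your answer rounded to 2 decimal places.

Steady-state k* = [s/(n + g + δ)]^(1/(1−α)), so the ratio is [ (s_A/(n + g + δ)_A) / (s_U/(n + g + δ)_U) ]^1.4925.
s_A/(n + g + δ)_A = 0.44/0.118 = 3.7288; s_U/(n + g + δ)_U = 0.30/0.118 = 2.5424.
Ratio = (3.7288/2.5424)^1.4925 = 1.4666^1.4925 ≈ 1.7710

k*_A / k*_U ≈ 1.77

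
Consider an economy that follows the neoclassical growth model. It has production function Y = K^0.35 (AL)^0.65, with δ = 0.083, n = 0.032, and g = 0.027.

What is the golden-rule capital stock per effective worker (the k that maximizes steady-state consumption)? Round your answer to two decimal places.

k_gold ≈ 4.01

The golden rule sets f'(k) = n + g + δ, i.e. α·k^(α−1) = n + g + δ.
So k^(1−α) = α / (n + g + δ) = 0.35 / 0.142 = 2.4648.
k_gold = 2.4648^(1/0.65) ≈ 4.0063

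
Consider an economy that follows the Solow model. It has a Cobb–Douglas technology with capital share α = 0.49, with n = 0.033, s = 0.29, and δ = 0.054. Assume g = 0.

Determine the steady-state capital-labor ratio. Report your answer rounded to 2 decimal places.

k* = 10.60

Steady state requires s·f(k) = (n + δ)·k, i.e. s·k^α = (n + δ)·k.
Rearranging, k^(1−α) = s / (n + δ).
k^0.51 = 0.29 / (0.033 + 0.054) = 0.29 / 0.087 = 3.3333
k* = 3.3333^(1/0.51) ≈ 10.5985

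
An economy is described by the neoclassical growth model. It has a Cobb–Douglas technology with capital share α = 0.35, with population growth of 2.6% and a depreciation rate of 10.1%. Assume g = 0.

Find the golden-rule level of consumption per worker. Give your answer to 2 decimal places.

At the golden rule, f'(k) = n + δ, so α·k^(α−1) = n + δ and k_gold = (α/(n + δ))^(1/(1−α)).
k_gold = (0.35/0.127)^(1/0.65) = 2.7559^1.5385 ≈ 4.7571
c_gold = f(k_gold) − (n + δ)·k_gold = 1.7261 − 0.127×4.7571 ≈ 1.1219

c_gold ≈ 1.12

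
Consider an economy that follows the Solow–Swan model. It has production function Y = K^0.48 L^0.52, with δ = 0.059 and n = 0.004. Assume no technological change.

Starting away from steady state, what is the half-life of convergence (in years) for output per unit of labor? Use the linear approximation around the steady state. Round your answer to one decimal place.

half-life ≈ 21.2 years

Near the steady state the convergence rate is λ = (1 − α)(n + δ).
λ = (1 − 0.48) × 0.063 = 0.52 × 0.063 = 0.03276
Half-life = ln 2 / λ = 0.6931 / 0.03276 ≈ 21.16 years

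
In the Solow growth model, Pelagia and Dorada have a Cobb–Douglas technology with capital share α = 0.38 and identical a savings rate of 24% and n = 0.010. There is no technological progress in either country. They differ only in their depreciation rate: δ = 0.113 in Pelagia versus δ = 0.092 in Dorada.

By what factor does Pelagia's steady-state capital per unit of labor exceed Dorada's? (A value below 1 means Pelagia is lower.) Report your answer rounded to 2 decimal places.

ratio ≈ 0.74

Steady-state k* = [s/(n + δ)]^(1/(1−α)), so the ratio is [ (s_P/(n + δ)_P) / (s_D/(n + δ)_D) ]^1.6129.
s_P/(n + δ)_P = 0.24/0.123 = 1.9512; s_D/(n + δ)_D = 0.24/0.102 = 2.3529.
Ratio = (1.9512/2.3529)^1.6129 = 0.8293^1.6129 ≈ 0.7394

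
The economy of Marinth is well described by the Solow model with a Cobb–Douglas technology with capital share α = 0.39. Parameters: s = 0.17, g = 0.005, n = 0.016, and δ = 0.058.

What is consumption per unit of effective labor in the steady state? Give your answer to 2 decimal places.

In steady state, investment equals break-even investment: s·k^α = (n + g + δ)·k.
Dividing both sides by k: k^(1−α) = s / (n + g + δ).
k^0.61 = 0.17 / (0.016 + 0.005 + 0.058) = 0.17 / 0.079 = 2.1519
k* = 2.1519^(1/0.61) ≈ 3.5124
y* = (k*)^α = 3.5124^0.39 ≈ 1.6322
c* = (1 − s)·y* = (1 − 0.17) × 1.6322 ≈ 1.3547

c* = 1.35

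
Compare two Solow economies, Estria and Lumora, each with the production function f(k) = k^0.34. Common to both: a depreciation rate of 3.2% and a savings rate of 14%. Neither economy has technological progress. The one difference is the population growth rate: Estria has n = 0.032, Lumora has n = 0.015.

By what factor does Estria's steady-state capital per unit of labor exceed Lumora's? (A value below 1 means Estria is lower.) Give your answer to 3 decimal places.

Steady-state k* = [s/(n + δ)]^(1/(1−α)), so the ratio is [ (s_E/(n + δ)_E) / (s_L/(n + δ)_L) ]^1.5152.
s_E/(n + δ)_E = 0.14/0.064 = 2.1875; s_L/(n + δ)_L = 0.14/0.047 = 2.9787.
Ratio = (2.1875/2.9787)^1.5152 = 0.7344^1.5152 ≈ 0.6264

k*_E / k*_L ≈ 0.626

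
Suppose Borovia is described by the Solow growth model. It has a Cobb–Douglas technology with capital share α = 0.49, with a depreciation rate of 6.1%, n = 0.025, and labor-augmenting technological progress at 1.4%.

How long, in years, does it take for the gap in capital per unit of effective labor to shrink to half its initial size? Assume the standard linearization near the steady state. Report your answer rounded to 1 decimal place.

half-life ≈ 13.6 years

Near the steady state the convergence rate is λ = (1 − α)(n + g + δ).
λ = (1 − 0.49) × 0.100 = 0.51 × 0.100 = 0.0510
Half-life = ln 2 / λ = 0.6931 / 0.0510 ≈ 13.59 years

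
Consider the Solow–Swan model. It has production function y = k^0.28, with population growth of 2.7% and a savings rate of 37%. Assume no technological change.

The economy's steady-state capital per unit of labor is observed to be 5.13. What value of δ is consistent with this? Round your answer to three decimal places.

Steady state requires s·f(k) = (n + δ)·k, i.e. s·k^α = (n + δ)·k.
So s / (n + δ) = (k*)^(1−α) = 5.13^0.72 = 3.2455.
Therefore n + δ = s / 3.2455 = 0.37 / 3.2455 = 0.1140, so δ = 0.1140 − 0.027 = 0.0870.

δ ≈ 0.087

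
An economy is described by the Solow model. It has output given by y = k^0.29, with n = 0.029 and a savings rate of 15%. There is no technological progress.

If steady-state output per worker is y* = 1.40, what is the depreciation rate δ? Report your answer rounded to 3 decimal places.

δ ≈ 0.037

At the steady state, Δk = 0, so s·k^α = (n + δ)·k.
Since y* = [s/(n + δ)]^(α/(1−α)), we have s/(n + δ) = (y*)^((1−α)/α) = 1.40^2.4483 = 2.2791.
Therefore n + δ = s / 2.2791 = 0.15 / 2.2791 = 0.0658, so δ = 0.0658 − 0.029 = 0.0368.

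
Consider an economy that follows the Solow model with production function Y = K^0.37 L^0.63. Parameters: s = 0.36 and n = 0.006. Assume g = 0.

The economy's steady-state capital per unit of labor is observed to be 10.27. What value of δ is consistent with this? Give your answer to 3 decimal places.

δ ≈ 0.077

Steady state requires s·f(k) = (n + δ)·k, i.e. s·k^α = (n + δ)·k.
So s / (n + δ) = (k*)^(1−α) = 10.27^0.63 = 4.3380.
Therefore n + δ = s / 4.3380 = 0.36 / 4.3380 = 0.0830, so δ = 0.0830 − 0.006 = 0.0770.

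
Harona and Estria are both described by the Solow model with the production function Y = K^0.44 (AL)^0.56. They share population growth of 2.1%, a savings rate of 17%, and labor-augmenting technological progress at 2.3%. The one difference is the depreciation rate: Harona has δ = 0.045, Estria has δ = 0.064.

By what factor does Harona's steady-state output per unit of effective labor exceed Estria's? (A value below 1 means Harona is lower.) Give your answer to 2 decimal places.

ratio ≈ 1.16

Steady-state y* = [s/(n + g + δ)]^(α/(1−α)), so the ratio is [ (s_H/(n + g + δ)_H) / (s_E/(n + g + δ)_E) ]^0.7857.
s_H/(n + g + δ)_H = 0.17/0.089 = 1.9101; s_E/(n + g + δ)_E = 0.17/0.108 = 1.5741.
Ratio = (1.9101/1.5741)^0.7857 = 1.2135^0.7857 ≈ 1.1642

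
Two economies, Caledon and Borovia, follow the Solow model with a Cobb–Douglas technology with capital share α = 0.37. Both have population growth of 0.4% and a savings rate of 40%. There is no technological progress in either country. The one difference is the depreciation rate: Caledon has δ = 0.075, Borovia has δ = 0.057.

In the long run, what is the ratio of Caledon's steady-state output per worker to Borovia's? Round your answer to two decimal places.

y*_C / y*_B ≈ 0.86

Steady-state y* = [s/(n + δ)]^(α/(1−α)), so the ratio is [ (s_C/(n + δ)_C) / (s_B/(n + δ)_B) ]^0.5873.
s_C/(n + δ)_C = 0.40/0.079 = 5.0633; s_B/(n + δ)_B = 0.40/0.061 = 6.5574.
Ratio = (5.0633/6.5574)^0.5873 = 0.7722^0.5873 ≈ 0.8591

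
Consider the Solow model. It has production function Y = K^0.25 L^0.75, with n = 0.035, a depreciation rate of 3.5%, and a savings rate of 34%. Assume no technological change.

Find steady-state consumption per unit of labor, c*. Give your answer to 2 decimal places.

c* = 1.12

In steady state, investment equals break-even investment: s·k^α = (n + δ)·k.
Rearranging, k^(1−α) = s / (n + δ).
k^0.75 = 0.34 / (0.035 + 0.035) = 0.34 / 0.070 = 4.8571
k* = 4.8571^(1/0.75) ≈ 8.2256
y* = (k*)^α = 8.2256^0.25 ≈ 1.6935
c* = (1 − s)·y* = (1 − 0.34) × 1.6935 ≈ 1.1177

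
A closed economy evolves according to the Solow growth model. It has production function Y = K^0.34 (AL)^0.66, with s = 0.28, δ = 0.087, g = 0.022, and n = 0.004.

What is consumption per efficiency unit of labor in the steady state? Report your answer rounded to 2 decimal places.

c* ≈ 1.15

At the steady state, Δk = 0, so s·k^α = (n + g + δ)·k.
Rearranging, k^(1−α) = s / (n + g + δ).
k^0.66 = 0.28 / (0.004 + 0.022 + 0.087) = 0.28 / 0.113 = 2.4779
k* = 2.4779^(1/0.66) ≈ 3.9545
y* = (k*)^α = 3.9545^0.34 ≈ 1.5959
c* = (1 − s)·y* = (1 − 0.28) × 1.5959 ≈ 1.1490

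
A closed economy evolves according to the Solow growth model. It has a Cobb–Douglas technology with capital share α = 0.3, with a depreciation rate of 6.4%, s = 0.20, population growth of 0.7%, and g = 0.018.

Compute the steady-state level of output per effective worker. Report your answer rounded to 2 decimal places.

In steady state, investment equals break-even investment: s·k^α = (n + g + δ)·k.
Dividing both sides by k: k^(1−α) = s / (n + g + δ).
k^0.7 = 0.20 / (0.007 + 0.018 + 0.064) = 0.20 / 0.089 = 2.2472
k* = 2.2472^(1/0.7) ≈ 3.1794
y* = (k*)^α = 3.1794^0.3 ≈ 1.4148

y* = 1.41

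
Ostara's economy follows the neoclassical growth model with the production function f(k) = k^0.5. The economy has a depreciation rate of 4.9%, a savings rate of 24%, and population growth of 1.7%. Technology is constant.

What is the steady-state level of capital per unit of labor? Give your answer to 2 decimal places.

At the steady state, Δk = 0, so s·k^α = (n + δ)·k.
Rearranging, k^(1−α) = s / (n + δ).
k^0.5 = 0.24 / (0.017 + 0.049) = 0.24 / 0.066 = 3.6364
k* = 3.6364^(1/0.5) ≈ 13.2234

k* ≈ 13.22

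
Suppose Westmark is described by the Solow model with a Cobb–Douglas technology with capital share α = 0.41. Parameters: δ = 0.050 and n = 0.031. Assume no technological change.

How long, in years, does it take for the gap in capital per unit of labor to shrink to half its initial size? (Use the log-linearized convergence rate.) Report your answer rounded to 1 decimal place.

half-life ≈ 14.5 years

Near the steady state the convergence rate is λ = (1 − α)(n + δ).
λ = (1 − 0.41) × 0.081 = 0.59 × 0.081 = 0.04779
Half-life = ln 2 / λ = 0.6931 / 0.04779 ≈ 14.50 years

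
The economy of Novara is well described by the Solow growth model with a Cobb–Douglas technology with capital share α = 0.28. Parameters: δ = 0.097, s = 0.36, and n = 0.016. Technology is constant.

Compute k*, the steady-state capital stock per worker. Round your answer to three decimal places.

Steady state requires s·f(k) = (n + δ)·k, i.e. s·k^α = (n + δ)·k.
Dividing both sides by k: k^(1−α) = s / (n + δ).
k^0.72 = 0.36 / (0.016 + 0.097) = 0.36 / 0.113 = 3.1858
k* = 3.1858^(1/0.72) ≈ 4.9994

k* = 4.999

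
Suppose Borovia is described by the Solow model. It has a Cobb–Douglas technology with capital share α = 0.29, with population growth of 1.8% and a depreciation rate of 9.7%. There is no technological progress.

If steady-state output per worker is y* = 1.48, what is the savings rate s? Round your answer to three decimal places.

s ≈ 0.300

At the steady state, Δk = 0, so s·k^α = (n + δ)·k.
Since y* = [s/(n + δ)]^(α/(1−α)), we have s/(n + δ) = (y*)^((1−α)/α) = 1.48^2.4483 = 2.6113.
Therefore s = 2.6113 × (n + δ) = 2.6113 × 0.115 = 0.3003.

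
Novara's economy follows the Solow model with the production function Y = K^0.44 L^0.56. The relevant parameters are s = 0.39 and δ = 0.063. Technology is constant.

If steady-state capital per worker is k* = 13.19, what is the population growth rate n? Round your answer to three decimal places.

At the steady state, Δk = 0, so s·k^α = (n + δ)·k.
So s / (n + δ) = (k*)^(1−α) = 13.19^0.56 = 4.2397.
Therefore n + δ = s / 4.2397 = 0.39 / 4.2397 = 0.0920, so n = 0.0920 − 0.063 = 0.0290.

n ≈ 0.029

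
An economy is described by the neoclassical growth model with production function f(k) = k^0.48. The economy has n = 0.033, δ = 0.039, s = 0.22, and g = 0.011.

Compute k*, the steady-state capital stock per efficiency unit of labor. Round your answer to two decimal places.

k* ≈ 6.52

In steady state, investment equals break-even investment: s·k^α = (n + g + δ)·k.
Dividing both sides by k: k^(1−α) = s / (n + g + δ).
k^0.52 = 0.22 / (0.033 + 0.011 + 0.039) = 0.22 / 0.083 = 2.6506
k* = 2.6506^(1/0.52) ≈ 6.5181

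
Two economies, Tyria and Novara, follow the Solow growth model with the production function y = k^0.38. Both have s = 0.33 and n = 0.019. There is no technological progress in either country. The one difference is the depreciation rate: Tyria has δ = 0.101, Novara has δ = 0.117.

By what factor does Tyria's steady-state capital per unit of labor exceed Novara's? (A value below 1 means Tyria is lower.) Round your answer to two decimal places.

ratio ≈ 1.22

Steady-state k* = [s/(n + δ)]^(1/(1−α)), so the ratio is [ (s_T/(n + δ)_T) / (s_N/(n + δ)_N) ]^1.6129.
s_T/(n + δ)_T = 0.33/0.120 = 2.7500; s_N/(n + δ)_N = 0.33/0.136 = 2.4265.
Ratio = (2.7500/2.4265)^1.6129 = 1.1333^1.6129 ≈ 1.2236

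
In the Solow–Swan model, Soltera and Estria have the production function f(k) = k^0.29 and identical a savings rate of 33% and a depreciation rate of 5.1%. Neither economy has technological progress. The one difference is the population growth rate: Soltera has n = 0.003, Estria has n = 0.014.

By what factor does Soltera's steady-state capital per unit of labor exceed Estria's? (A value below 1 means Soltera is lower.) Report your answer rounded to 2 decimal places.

Steady-state k* = [s/(n + δ)]^(1/(1−α)), so the ratio is [ (s_S/(n + δ)_S) / (s_E/(n + δ)_E) ]^1.4085.
s_S/(n + δ)_S = 0.33/0.054 = 6.1111; s_E/(n + δ)_E = 0.33/0.065 = 5.0769.
Ratio = (6.1111/5.0769)^1.4085 = 1.2037^1.4085 ≈ 1.2984

k*_S / k*_E ≈ 1.30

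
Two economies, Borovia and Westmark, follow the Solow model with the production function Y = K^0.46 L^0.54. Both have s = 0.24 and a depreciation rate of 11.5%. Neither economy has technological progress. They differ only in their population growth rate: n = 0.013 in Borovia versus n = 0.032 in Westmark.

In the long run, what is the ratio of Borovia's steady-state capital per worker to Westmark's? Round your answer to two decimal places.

Steady-state k* = [s/(n + δ)]^(1/(1−α)), so the ratio is [ (s_B/(n + δ)_B) / (s_W/(n + δ)_W) ]^1.8519.
s_B/(n + δ)_B = 0.24/0.128 = 1.8750; s_W/(n + δ)_W = 0.24/0.147 = 1.6327.
Ratio = (1.8750/1.6327)^1.8519 = 1.1484^1.8519 ≈ 1.2921

k*_B / k*_W ≈ 1.29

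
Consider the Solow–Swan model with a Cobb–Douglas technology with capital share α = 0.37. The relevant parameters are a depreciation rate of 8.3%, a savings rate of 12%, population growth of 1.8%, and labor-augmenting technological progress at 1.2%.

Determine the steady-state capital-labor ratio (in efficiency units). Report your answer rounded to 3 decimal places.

In steady state, investment equals break-even investment: s·k^α = (n + g + δ)·k.
Dividing both sides by k: k^(1−α) = s / (n + g + δ).
k^0.63 = 0.12 / (0.018 + 0.012 + 0.083) = 0.12 / 0.113 = 1.0619
k* = 1.0619^(1/0.63) ≈ 1.1000

k* = 1.100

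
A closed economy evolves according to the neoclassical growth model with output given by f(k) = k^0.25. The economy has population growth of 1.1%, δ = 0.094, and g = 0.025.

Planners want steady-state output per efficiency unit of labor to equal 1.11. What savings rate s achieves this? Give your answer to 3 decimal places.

Steady state requires s·f(k) = (n + g + δ)·k, i.e. s·k^α = (n + g + δ)·k.
Since y* = [s/(n + g + δ)]^(α/(1−α)), we have s/(n + g + δ) = (y*)^((1−α)/α) = 1.11^3 = 1.3676.
Therefore s = 1.3676 × (n + g + δ) = 1.3676 × 0.130 = 0.1778.

s ≈ 0.178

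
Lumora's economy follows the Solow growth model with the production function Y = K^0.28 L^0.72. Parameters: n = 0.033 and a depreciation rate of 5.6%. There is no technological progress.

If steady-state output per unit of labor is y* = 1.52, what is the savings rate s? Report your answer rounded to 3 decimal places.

At the steady state, Δk = 0, so s·k^α = (n + δ)·k.
Since y* = [s/(n + δ)]^(α/(1−α)), we have s/(n + δ) = (y*)^((1−α)/α) = 1.52^2.5714 = 2.9349.
Therefore s = 2.9349 × (n + δ) = 2.9349 × 0.089 = 0.2612.

s ≈ 0.261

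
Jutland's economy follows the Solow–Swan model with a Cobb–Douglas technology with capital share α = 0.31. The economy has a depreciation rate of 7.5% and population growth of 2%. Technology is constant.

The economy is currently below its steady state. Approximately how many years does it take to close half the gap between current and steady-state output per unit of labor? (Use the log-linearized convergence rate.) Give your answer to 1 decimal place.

Near the steady state the convergence rate is λ = (1 − α)(n + δ).
λ = (1 − 0.31) × 0.095 = 0.69 × 0.095 = 0.06555
Half-life = ln 2 / λ = 0.6931 / 0.06555 ≈ 10.57 years

t_½ ≈ 10.6 years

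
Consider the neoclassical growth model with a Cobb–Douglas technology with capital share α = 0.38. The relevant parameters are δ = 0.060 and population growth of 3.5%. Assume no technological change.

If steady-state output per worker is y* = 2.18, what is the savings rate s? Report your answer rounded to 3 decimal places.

Steady state requires s·f(k) = (n + δ)·k, i.e. s·k^α = (n + δ)·k.
Since y* = [s/(n + δ)]^(α/(1−α)), we have s/(n + δ) = (y*)^((1−α)/α) = 2.18^1.6316 = 3.5664.
Therefore s = 3.5664 × (n + δ) = 3.5664 × 0.095 = 0.3388.

s ≈ 0.339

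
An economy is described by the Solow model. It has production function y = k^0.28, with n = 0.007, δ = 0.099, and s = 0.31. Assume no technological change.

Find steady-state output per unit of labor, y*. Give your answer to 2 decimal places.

y* = 1.52

In steady state, investment equals break-even investment: s·k^α = (n + δ)·k.
Rearranging, k^(1−α) = s / (n + δ).
k^0.72 = 0.31 / (0.007 + 0.099) = 0.31 / 0.106 = 2.9245
k* = 2.9245^(1/0.72) ≈ 4.4391
y* = (k*)^α = 4.4391^0.28 ≈ 1.5179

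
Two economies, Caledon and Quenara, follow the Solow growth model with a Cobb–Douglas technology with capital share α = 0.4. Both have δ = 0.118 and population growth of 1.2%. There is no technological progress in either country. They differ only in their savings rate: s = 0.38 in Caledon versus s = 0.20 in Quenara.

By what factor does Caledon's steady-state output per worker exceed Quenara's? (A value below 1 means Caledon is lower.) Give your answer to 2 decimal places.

ratio ≈ 1.53

Steady-state y* = [s/(n + δ)]^(α/(1−α)), so the ratio is [ (s_C/(n + δ)_C) / (s_Q/(n + δ)_Q) ]^0.6667.
s_C/(n + δ)_C = 0.38/0.130 = 2.9231; s_Q/(n + δ)_Q = 0.20/0.130 = 1.5385.
Ratio = (2.9231/1.5385)^0.6667 = 1.9000^0.6667 ≈ 1.5341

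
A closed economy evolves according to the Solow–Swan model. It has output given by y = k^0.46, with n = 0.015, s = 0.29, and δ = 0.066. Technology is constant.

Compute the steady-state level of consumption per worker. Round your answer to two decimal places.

At the steady state, Δk = 0, so s·k^α = (n + δ)·k.
Rearranging, k^(1−α) = s / (n + δ).
k^0.54 = 0.29 / (0.015 + 0.066) = 0.29 / 0.081 = 3.5802
k* = 3.5802^(1/0.54) ≈ 10.6109
y* = (k*)^α = 10.6109^0.46 ≈ 2.9638
c* = (1 − s)·y* = (1 − 0.29) × 2.9638 ≈ 2.1043

c* ≈ 2.10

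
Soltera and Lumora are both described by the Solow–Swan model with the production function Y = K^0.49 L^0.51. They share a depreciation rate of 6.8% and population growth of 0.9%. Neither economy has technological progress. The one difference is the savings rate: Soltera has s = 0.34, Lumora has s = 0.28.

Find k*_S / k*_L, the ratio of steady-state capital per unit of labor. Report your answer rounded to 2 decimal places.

Steady-state k* = [s/(n + δ)]^(1/(1−α)), so the ratio is [ (s_S/(n + δ)_S) / (s_L/(n + δ)_L) ]^1.9608.
s_S/(n + δ)_S = 0.34/0.077 = 4.4156; s_L/(n + δ)_L = 0.28/0.077 = 3.6364.
Ratio = (4.4156/3.6364)^1.9608 = 1.2143^1.9608 ≈ 1.4633

k*_S / k*_L ≈ 1.46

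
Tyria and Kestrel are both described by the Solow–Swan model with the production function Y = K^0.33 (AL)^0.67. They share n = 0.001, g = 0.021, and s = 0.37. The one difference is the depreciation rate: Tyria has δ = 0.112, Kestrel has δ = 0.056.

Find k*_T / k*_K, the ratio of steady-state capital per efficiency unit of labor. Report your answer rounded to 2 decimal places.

ratio ≈ 0.45

Steady-state k* = [s/(n + g + δ)]^(1/(1−α)), so the ratio is [ (s_T/(n + g + δ)_T) / (s_K/(n + g + δ)_K) ]^1.4925.
s_T/(n + g + δ)_T = 0.37/0.134 = 2.7612; s_K/(n + g + δ)_K = 0.37/0.078 = 4.7436.
Ratio = (2.7612/4.7436)^1.4925 = 0.5821^1.4925 ≈ 0.4459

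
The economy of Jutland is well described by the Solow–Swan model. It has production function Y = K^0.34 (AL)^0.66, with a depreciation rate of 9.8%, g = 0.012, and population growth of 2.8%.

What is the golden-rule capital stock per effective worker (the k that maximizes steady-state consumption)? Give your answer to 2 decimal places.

k_gold ≈ 3.92

The golden rule sets f'(k) = n + g + δ, i.e. α·k^(α−1) = n + g + δ.
So k^(1−α) = α / (n + g + δ) = 0.34 / 0.138 = 2.4638.
k_gold = 2.4638^(1/0.66) ≈ 3.9205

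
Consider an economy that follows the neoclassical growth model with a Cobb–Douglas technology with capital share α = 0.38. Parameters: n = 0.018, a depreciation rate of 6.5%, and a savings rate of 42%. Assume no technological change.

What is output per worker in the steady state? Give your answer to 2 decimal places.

In steady state, investment equals break-even investment: s·k^α = (n + δ)·k.
Dividing both sides by k: k^(1−α) = s / (n + δ).
k^0.62 = 0.42 / (0.018 + 0.065) = 0.42 / 0.083 = 5.0602
k* = 5.0602^(1/0.62) ≈ 13.6696
y* = (k*)^α = 13.6696^0.38 ≈ 2.7014

y* ≈ 2.70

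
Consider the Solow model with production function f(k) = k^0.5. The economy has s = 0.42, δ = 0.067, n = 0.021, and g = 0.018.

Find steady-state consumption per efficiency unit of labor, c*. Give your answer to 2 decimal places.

Steady state requires s·f(k) = (n + g + δ)·k, i.e. s·k^α = (n + g + δ)·k.
Dividing both sides by k: k^(1−α) = s / (n + g + δ).
k^0.5 = 0.42 / (0.021 + 0.018 + 0.067) = 0.42 / 0.106 = 3.9623
k* = 3.9623^(1/0.5) ≈ 15.6998
y* = (k*)^α = 15.6998^0.5 ≈ 3.9623
c* = (1 − s)·y* = (1 − 0.42) × 3.9623 ≈ 2.2981

c* = 2.30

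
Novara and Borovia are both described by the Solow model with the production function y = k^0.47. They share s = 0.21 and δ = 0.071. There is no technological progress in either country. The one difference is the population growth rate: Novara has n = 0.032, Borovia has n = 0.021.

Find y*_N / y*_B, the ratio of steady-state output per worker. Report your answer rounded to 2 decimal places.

y*_N / y*_B ≈ 0.90

Steady-state y* = [s/(n + δ)]^(α/(1−α)), so the ratio is [ (s_N/(n + δ)_N) / (s_B/(n + δ)_B) ]^0.8868.
s_N/(n + δ)_N = 0.21/0.103 = 2.0388; s_B/(n + δ)_B = 0.21/0.092 = 2.2826.
Ratio = (2.0388/2.2826)^0.8868 = 0.8932^0.8868 ≈ 0.9047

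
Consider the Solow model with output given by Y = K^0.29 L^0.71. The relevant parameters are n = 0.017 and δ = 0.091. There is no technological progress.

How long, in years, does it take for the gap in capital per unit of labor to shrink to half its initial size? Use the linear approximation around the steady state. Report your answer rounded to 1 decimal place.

t_½ ≈ 9.0 years

Near the steady state the convergence rate is λ = (1 − α)(n + δ).
λ = (1 − 0.29) × 0.108 = 0.71 × 0.108 = 0.07668
Half-life = ln 2 / λ = 0.6931 / 0.07668 ≈ 9.04 years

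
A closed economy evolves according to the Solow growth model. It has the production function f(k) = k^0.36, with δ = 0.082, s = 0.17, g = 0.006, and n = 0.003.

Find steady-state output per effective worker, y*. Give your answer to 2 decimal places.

In steady state, investment equals break-even investment: s·k^α = (n + g + δ)·k.
Dividing both sides by k: k^(1−α) = s / (n + g + δ).
k^0.64 = 0.17 / (0.003 + 0.006 + 0.082) = 0.17 / 0.091 = 1.8681
k* = 1.8681^(1/0.64) ≈ 2.6550
y* = (k*)^α = 2.6550^0.36 ≈ 1.4212

y* ≈ 1.42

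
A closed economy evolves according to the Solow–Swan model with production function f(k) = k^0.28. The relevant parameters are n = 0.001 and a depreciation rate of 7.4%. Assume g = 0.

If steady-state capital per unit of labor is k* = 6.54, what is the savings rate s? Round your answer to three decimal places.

At the steady state, Δk = 0, so s·k^α = (n + δ)·k.
So s / (n + δ) = (k*)^(1−α) = 6.54^0.72 = 3.8656.
Therefore s = 3.8656 × (n + δ) = 3.8656 × 0.075 = 0.2899.

s ≈ 0.290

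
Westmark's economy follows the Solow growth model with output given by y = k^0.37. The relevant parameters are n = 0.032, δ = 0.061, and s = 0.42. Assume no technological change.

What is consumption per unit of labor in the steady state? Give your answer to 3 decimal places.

At the steady state, Δk = 0, so s·k^α = (n + δ)·k.
Dividing both sides by k: k^(1−α) = s / (n + δ).
k^0.63 = 0.42 / (0.032 + 0.061) = 0.42 / 0.093 = 4.5161
k* = 4.5161^(1/0.63) ≈ 10.9473
y* = (k*)^α = 10.9473^0.37 ≈ 2.4241
c* = (1 − s)·y* = (1 − 0.42) × 2.4241 ≈ 1.4060

c* ≈ 1.406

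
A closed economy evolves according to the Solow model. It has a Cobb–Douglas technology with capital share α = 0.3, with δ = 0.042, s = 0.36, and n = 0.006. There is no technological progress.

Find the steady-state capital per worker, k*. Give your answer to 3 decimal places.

At the steady state, Δk = 0, so s·k^α = (n + δ)·k.
Dividing both sides by k: k^(1−α) = s / (n + δ).
k^0.7 = 0.36 / (0.006 + 0.042) = 0.36 / 0.048 = 7.5000
k* = 7.5000^(1/0.7) ≈ 17.7864

k* ≈ 17.786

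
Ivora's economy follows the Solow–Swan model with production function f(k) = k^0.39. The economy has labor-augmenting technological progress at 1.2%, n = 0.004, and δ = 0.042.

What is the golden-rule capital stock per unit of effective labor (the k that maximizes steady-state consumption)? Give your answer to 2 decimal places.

k_gold ≈ 22.74

The golden rule sets f'(k) = n + g + δ, i.e. α·k^(α−1) = n + g + δ.
So k^(1−α) = α / (n + g + δ) = 0.39 / 0.058 = 6.7241.
k_gold = 6.7241^(1/0.61) ≈ 22.7393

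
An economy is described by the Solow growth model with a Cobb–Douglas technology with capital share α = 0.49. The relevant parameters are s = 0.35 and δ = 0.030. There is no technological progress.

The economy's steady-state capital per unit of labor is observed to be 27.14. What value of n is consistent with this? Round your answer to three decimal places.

Steady state requires s·f(k) = (n + δ)·k, i.e. s·k^α = (n + δ)·k.
So s / (n + δ) = (k*)^(1−α) = 27.14^0.51 = 5.3844.
Therefore n + δ = s / 5.3844 = 0.35 / 5.3844 = 0.0650, so n = 0.0650 − 0.030 = 0.0350.

n ≈ 0.035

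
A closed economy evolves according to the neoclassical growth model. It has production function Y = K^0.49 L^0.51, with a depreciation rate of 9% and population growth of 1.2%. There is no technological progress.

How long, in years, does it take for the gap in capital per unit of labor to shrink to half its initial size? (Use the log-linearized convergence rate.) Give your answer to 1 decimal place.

about 13.3 years

Near the steady state the convergence rate is λ = (1 − α)(n + δ).
λ = (1 − 0.49) × 0.102 = 0.51 × 0.102 = 0.05202
Half-life = ln 2 / λ = 0.6931 / 0.05202 ≈ 13.32 years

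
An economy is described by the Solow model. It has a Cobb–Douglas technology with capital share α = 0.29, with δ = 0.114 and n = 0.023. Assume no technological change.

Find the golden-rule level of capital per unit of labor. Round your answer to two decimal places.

k_gold ≈ 2.88

The golden rule sets f'(k) = n + δ, i.e. α·k^(α−1) = n + δ.
So k^(1−α) = α / (n + δ) = 0.29 / 0.137 = 2.1168.
k_gold = 2.1168^(1/0.71) ≈ 2.8754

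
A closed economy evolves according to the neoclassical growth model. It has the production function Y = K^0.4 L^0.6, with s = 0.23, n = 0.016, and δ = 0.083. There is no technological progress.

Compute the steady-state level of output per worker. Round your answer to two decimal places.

y* = 1.75

At the steady state, Δk = 0, so s·k^α = (n + δ)·k.
Dividing both sides by k: k^(1−α) = s / (n + δ).
k^0.6 = 0.23 / (0.016 + 0.083) = 0.23 / 0.099 = 2.3232
k* = 2.3232^(1/0.6) ≈ 4.0752
y* = (k*)^α = 4.0752^0.4 ≈ 1.7541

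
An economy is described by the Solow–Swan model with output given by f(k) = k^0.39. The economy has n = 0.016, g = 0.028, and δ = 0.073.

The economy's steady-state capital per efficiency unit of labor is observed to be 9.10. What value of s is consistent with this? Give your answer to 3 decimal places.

In steady state, investment equals break-even investment: s·k^α = (n + g + δ)·k.
So s / (n + g + δ) = (k*)^(1−α) = 9.10^0.61 = 3.8461.
Therefore s = 3.8461 × (n + g + δ) = 3.8461 × 0.117 = 0.4500.

s ≈ 0.450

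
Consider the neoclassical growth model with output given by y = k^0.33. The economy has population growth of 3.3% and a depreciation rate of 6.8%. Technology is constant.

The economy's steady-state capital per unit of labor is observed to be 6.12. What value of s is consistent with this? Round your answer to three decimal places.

In steady state, investment equals break-even investment: s·k^α = (n + δ)·k.
So s / (n + δ) = (k*)^(1−α) = 6.12^0.67 = 3.3661.
Therefore s = 3.3661 × (n + δ) = 3.3661 × 0.101 = 0.3400.

s ≈ 0.340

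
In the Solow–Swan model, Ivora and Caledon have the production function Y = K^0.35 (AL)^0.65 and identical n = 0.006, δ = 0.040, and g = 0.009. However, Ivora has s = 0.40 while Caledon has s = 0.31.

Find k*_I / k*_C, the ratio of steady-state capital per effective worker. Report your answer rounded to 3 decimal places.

k*_I / k*_C ≈ 1.480

Steady-state k* = [s/(n + g + δ)]^(1/(1−α)), so the ratio is [ (s_I/(n + g + δ)_I) / (s_C/(n + g + δ)_C) ]^1.5385.
s_I/(n + g + δ)_I = 0.40/0.055 = 7.2727; s_C/(n + g + δ)_C = 0.31/0.055 = 5.6364.
Ratio = (7.2727/5.6364)^1.5385 = 1.2903^1.5385 ≈ 1.4801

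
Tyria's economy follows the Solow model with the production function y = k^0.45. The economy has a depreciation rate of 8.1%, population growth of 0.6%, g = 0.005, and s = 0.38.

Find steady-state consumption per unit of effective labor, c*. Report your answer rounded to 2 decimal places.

c* ≈ 1.98

At the steady state, Δk = 0, so s·k^α = (n + g + δ)·k.
Rearranging, k^(1−α) = s / (n + g + δ).
k^0.55 = 0.38 / (0.006 + 0.005 + 0.081) = 0.38 / 0.092 = 4.1304
k* = 4.1304^(1/0.55) ≈ 13.1821
y* = (k*)^α = 13.1821^0.45 ≈ 3.1915
c* = (1 − s)·y* = (1 − 0.38) × 3.1915 ≈ 1.9787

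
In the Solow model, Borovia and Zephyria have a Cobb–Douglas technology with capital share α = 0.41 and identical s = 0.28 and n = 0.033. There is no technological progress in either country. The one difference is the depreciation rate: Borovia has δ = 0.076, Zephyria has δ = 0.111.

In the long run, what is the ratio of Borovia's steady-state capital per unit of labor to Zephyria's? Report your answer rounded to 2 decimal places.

ratio ≈ 1.60

Steady-state k* = [s/(n + δ)]^(1/(1−α)), so the ratio is [ (s_B/(n + δ)_B) / (s_Z/(n + δ)_Z) ]^1.6949.
s_B/(n + δ)_B = 0.28/0.109 = 2.5688; s_Z/(n + δ)_Z = 0.28/0.144 = 1.9444.
Ratio = (2.5688/1.9444)^1.6949 = 1.3211^1.6949 ≈ 1.6031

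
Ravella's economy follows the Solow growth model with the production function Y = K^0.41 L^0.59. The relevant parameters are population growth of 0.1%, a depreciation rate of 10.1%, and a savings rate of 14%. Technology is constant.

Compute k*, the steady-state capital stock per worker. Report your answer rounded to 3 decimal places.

In steady state, investment equals break-even investment: s·k^α = (n + δ)·k.
Rearranging, k^(1−α) = s / (n + δ).
k^0.59 = 0.14 / (0.001 + 0.101) = 0.14 / 0.102 = 1.3725
k* = 1.3725^(1/0.59) ≈ 1.7103

k* = 1.710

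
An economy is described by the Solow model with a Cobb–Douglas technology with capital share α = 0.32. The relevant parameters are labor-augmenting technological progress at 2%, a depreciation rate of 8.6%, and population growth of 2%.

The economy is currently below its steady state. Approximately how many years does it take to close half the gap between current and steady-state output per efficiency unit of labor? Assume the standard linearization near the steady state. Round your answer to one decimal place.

Near the steady state the convergence rate is λ = (1 − α)(n + g + δ).
λ = (1 − 0.32) × 0.126 = 0.68 × 0.126 = 0.08568
Half-life = ln 2 / λ = 0.6931 / 0.08568 ≈ 8.09 years

half-life ≈ 8.1 years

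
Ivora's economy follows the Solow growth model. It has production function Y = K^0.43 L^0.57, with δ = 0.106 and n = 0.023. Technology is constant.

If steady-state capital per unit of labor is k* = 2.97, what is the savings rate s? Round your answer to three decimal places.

s ≈ 0.240

At the steady state, Δk = 0, so s·k^α = (n + δ)·k.
So s / (n + δ) = (k*)^(1−α) = 2.97^0.57 = 1.8598.
Therefore s = 1.8598 × (n + δ) = 1.8598 × 0.129 = 0.2399.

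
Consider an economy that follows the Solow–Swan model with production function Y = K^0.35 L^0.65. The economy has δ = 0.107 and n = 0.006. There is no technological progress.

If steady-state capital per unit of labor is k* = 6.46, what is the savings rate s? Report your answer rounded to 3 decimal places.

In steady state, investment equals break-even investment: s·k^α = (n + δ)·k.
So s / (n + δ) = (k*)^(1−α) = 6.46^0.65 = 3.3624.
Therefore s = 3.3624 × (n + δ) = 3.3624 × 0.113 = 0.3800.

s ≈ 0.380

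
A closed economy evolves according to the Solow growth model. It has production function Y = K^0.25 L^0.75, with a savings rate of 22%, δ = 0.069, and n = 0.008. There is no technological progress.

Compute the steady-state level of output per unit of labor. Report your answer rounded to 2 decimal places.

y* ≈ 1.42

Steady state requires s·f(k) = (n + δ)·k, i.e. s·k^α = (n + δ)·k.
Rearranging, k^(1−α) = s / (n + δ).
k^0.75 = 0.22 / (0.008 + 0.069) = 0.22 / 0.077 = 2.8571
k* = 2.8571^(1/0.75) ≈ 4.0542
y* = (k*)^α = 4.0542^0.25 ≈ 1.4190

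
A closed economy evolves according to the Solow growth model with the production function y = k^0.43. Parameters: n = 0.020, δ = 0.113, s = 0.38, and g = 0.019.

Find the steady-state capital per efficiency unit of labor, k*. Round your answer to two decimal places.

k* ≈ 4.99

Steady state requires s·f(k) = (n + g + δ)·k, i.e. s·k^α = (n + g + δ)·k.
Rearranging, k^(1−α) = s / (n + g + δ).
k^0.57 = 0.38 / (0.020 + 0.019 + 0.113) = 0.38 / 0.152 = 2.5000
k* = 2.5000^(1/0.57) ≈ 4.9905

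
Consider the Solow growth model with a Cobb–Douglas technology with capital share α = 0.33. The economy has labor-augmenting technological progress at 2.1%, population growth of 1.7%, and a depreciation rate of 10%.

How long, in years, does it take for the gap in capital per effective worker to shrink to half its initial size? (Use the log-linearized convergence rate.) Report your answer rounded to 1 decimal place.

Near the steady state the convergence rate is λ = (1 − α)(n + g + δ).
λ = (1 − 0.33) × 0.138 = 0.67 × 0.138 = 0.09246
Half-life = ln 2 / λ = 0.6931 / 0.09246 ≈ 7.50 years

about 7.5 years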